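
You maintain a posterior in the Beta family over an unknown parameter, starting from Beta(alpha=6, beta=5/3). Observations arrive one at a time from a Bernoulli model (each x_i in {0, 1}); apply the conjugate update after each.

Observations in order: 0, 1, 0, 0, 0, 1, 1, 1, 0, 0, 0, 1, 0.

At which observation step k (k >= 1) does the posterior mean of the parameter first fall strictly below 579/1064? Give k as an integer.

obs 1: x=0 → posterior Beta(6, 8/3)
obs 2: x=1 → posterior Beta(7, 8/3)
obs 3: x=0 → posterior Beta(7, 11/3)
obs 4: x=0 → posterior Beta(7, 14/3)
obs 5: x=0 → posterior Beta(7, 17/3)
obs 6: x=1 → posterior Beta(8, 17/3)
obs 7: x=1 → posterior Beta(9, 17/3)
obs 8: x=1 → posterior Beta(10, 17/3)
obs 9: x=0 → posterior Beta(10, 20/3)
obs 10: x=0 → posterior Beta(10, 23/3)
obs 11: x=0 → posterior Beta(10, 26/3)
obs 12: x=1 → posterior Beta(11, 26/3)
obs 13: x=0 → posterior Beta(11, 29/3)

k = 11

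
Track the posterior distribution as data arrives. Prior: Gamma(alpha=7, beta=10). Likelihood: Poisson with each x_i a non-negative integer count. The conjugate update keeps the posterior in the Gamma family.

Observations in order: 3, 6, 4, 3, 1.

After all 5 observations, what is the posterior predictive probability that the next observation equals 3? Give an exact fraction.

obs 1: x=3 → posterior Gamma(10, 11)
obs 2: x=6 → posterior Gamma(16, 12)
obs 3: x=4 → posterior Gamma(20, 13)
obs 4: x=3 → posterior Gamma(23, 14)
obs 5: x=1 → posterior Gamma(24, 15)

5471086463709175586700439453125/40564819207303340847894502572032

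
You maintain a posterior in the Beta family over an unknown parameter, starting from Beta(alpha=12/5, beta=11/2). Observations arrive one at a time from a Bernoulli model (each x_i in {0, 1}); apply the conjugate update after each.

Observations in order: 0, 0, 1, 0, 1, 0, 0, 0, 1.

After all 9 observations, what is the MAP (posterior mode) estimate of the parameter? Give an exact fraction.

44/149

obs 1: x=0 → posterior Beta(12/5, 13/2)
obs 2: x=0 → posterior Beta(12/5, 15/2)
obs 3: x=1 → posterior Beta(17/5, 15/2)
obs 4: x=0 → posterior Beta(17/5, 17/2)
obs 5: x=1 → posterior Beta(22/5, 17/2)
obs 6: x=0 → posterior Beta(22/5, 19/2)
obs 7: x=0 → posterior Beta(22/5, 21/2)
obs 8: x=0 → posterior Beta(22/5, 23/2)
obs 9: x=1 → posterior Beta(27/5, 23/2)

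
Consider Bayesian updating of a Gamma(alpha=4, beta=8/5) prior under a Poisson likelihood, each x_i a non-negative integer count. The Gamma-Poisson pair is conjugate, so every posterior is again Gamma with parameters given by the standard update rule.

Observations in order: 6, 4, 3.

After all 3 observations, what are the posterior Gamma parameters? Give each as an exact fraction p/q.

obs 1: x=6 → posterior Gamma(10, 13/5)
obs 2: x=4 → posterior Gamma(14, 18/5)
obs 3: x=3 → posterior Gamma(17, 23/5)

alpha=17, beta=23/5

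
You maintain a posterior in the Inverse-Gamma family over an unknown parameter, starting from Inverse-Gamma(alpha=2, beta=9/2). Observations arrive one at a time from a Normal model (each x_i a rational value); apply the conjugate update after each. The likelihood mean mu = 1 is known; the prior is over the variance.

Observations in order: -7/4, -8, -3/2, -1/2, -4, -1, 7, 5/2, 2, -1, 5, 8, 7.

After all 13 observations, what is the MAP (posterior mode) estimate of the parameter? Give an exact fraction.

obs 1: x=-7/4 → posterior Inverse-Gamma(5/2, 265/32)
obs 2: x=-8 → posterior Inverse-Gamma(3, 1561/32)
obs 3: x=-3/2 → posterior Inverse-Gamma(7/2, 1661/32)
obs 4: x=-1/2 → posterior Inverse-Gamma(4, 1697/32)
obs 5: x=-4 → posterior Inverse-Gamma(9/2, 2097/32)
obs 6: x=-1 → posterior Inverse-Gamma(5, 2161/32)
obs 7: x=7 → posterior Inverse-Gamma(11/2, 2737/32)
obs 8: x=5/2 → posterior Inverse-Gamma(6, 2773/32)
obs 9: x=2 → posterior Inverse-Gamma(13/2, 2789/32)
obs 10: x=-1 → posterior Inverse-Gamma(7, 2853/32)
obs 11: x=5 → posterior Inverse-Gamma(15/2, 3109/32)
obs 12: x=8 → posterior Inverse-Gamma(8, 3893/32)
obs 13: x=7 → posterior Inverse-Gamma(17/2, 4469/32)

4469/304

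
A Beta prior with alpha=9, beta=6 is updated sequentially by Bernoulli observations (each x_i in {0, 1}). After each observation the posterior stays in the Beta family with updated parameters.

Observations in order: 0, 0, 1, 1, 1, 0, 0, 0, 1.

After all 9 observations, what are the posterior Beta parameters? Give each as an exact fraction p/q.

obs 1: x=0 → posterior Beta(9, 7)
obs 2: x=0 → posterior Beta(9, 8)
obs 3: x=1 → posterior Beta(10, 8)
obs 4: x=1 → posterior Beta(11, 8)
obs 5: x=1 → posterior Beta(12, 8)
obs 6: x=0 → posterior Beta(12, 9)
obs 7: x=0 → posterior Beta(12, 10)
obs 8: x=0 → posterior Beta(12, 11)
obs 9: x=1 → posterior Beta(13, 11)

alpha=13, beta=11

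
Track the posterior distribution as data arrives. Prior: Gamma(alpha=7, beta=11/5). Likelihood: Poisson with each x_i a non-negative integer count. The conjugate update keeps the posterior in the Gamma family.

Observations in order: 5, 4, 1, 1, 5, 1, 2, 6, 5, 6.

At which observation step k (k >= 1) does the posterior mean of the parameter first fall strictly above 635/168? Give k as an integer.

obs 1: x=5 → posterior Gamma(12, 16/5)
obs 2: x=4 → posterior Gamma(16, 21/5)
obs 3: x=1 → posterior Gamma(17, 26/5)
obs 4: x=1 → posterior Gamma(18, 31/5)
obs 5: x=5 → posterior Gamma(23, 36/5)
obs 6: x=1 → posterior Gamma(24, 41/5)
obs 7: x=2 → posterior Gamma(26, 46/5)
obs 8: x=6 → posterior Gamma(32, 51/5)
obs 9: x=5 → posterior Gamma(37, 56/5)
obs 10: x=6 → posterior Gamma(43, 61/5)

k = 2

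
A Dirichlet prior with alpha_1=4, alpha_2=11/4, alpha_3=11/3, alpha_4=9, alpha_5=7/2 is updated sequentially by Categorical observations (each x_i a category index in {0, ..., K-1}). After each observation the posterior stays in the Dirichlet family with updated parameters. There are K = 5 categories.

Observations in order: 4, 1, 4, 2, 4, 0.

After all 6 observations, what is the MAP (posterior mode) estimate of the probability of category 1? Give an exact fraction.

obs 1: x=4 → posterior Dirichlet(4, 11/4, 11/3, 9, 9/2)
obs 2: x=1 → posterior Dirichlet(4, 15/4, 11/3, 9, 9/2)
obs 3: x=4 → posterior Dirichlet(4, 15/4, 11/3, 9, 11/2)
obs 4: x=2 → posterior Dirichlet(4, 15/4, 14/3, 9, 11/2)
obs 5: x=4 → posterior Dirichlet(4, 15/4, 14/3, 9, 13/2)
obs 6: x=0 → posterior Dirichlet(5, 15/4, 14/3, 9, 13/2)

33/287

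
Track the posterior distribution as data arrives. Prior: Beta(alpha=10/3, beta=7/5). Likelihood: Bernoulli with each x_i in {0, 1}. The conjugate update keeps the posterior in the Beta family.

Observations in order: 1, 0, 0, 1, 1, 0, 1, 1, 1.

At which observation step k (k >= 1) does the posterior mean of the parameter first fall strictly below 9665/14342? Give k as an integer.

obs 1: x=1 → posterior Beta(13/3, 7/5)
obs 2: x=0 → posterior Beta(13/3, 12/5)
obs 3: x=0 → posterior Beta(13/3, 17/5)
obs 4: x=1 → posterior Beta(16/3, 17/5)
obs 5: x=1 → posterior Beta(19/3, 17/5)
obs 6: x=0 → posterior Beta(19/3, 22/5)
obs 7: x=1 → posterior Beta(22/3, 22/5)
obs 8: x=1 → posterior Beta(25/3, 22/5)
obs 9: x=1 → posterior Beta(28/3, 22/5)

k = 2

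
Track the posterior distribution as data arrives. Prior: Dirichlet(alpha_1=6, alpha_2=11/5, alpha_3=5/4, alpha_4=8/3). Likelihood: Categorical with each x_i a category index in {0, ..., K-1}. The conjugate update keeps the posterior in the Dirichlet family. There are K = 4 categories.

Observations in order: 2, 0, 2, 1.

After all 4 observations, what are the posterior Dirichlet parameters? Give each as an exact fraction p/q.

obs 1: x=2 → posterior Dirichlet(6, 11/5, 9/4, 8/3)
obs 2: x=0 → posterior Dirichlet(7, 11/5, 9/4, 8/3)
obs 3: x=2 → posterior Dirichlet(7, 11/5, 13/4, 8/3)
obs 4: x=1 → posterior Dirichlet(7, 16/5, 13/4, 8/3)

alpha_1=7, alpha_2=16/5, alpha_3=13/4, alpha_4=8/3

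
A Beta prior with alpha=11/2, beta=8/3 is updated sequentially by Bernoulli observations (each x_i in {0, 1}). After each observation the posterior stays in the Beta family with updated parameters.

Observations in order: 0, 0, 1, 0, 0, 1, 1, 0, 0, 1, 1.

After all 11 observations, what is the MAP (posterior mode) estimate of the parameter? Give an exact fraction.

57/103

obs 1: x=0 → posterior Beta(11/2, 11/3)
obs 2: x=0 → posterior Beta(11/2, 14/3)
obs 3: x=1 → posterior Beta(13/2, 14/3)
obs 4: x=0 → posterior Beta(13/2, 17/3)
obs 5: x=0 → posterior Beta(13/2, 20/3)
obs 6: x=1 → posterior Beta(15/2, 20/3)
obs 7: x=1 → posterior Beta(17/2, 20/3)
obs 8: x=0 → posterior Beta(17/2, 23/3)
obs 9: x=0 → posterior Beta(17/2, 26/3)
obs 10: x=1 → posterior Beta(19/2, 26/3)
obs 11: x=1 → posterior Beta(21/2, 26/3)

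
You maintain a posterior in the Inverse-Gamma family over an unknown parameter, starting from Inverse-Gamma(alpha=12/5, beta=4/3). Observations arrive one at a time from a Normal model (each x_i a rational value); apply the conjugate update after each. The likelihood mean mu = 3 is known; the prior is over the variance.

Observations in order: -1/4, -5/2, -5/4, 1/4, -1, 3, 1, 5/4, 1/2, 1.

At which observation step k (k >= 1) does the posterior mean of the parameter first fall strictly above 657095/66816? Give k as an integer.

k = 3

obs 1: x=-1/4 → posterior Inverse-Gamma(29/10, 635/96)
obs 2: x=-5/2 → posterior Inverse-Gamma(17/5, 2087/96)
obs 3: x=-5/4 → posterior Inverse-Gamma(39/10, 1477/48)
obs 4: x=1/4 → posterior Inverse-Gamma(22/5, 3317/96)
obs 5: x=-1 → posterior Inverse-Gamma(49/10, 4085/96)
obs 6: x=3 → posterior Inverse-Gamma(27/5, 4085/96)
obs 7: x=1 → posterior Inverse-Gamma(59/10, 4277/96)
obs 8: x=5/4 → posterior Inverse-Gamma(32/5, 553/12)
obs 9: x=1/2 → posterior Inverse-Gamma(69/10, 1181/24)
obs 10: x=1 → posterior Inverse-Gamma(37/5, 1229/24)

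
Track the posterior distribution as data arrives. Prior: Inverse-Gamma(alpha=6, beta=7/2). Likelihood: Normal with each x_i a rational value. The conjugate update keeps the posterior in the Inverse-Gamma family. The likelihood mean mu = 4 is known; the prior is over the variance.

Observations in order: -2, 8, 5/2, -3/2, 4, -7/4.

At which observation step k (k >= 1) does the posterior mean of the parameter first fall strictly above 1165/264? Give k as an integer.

obs 1: x=-2 → posterior Inverse-Gamma(13/2, 43/2)
obs 2: x=8 → posterior Inverse-Gamma(7, 59/2)
obs 3: x=5/2 → posterior Inverse-Gamma(15/2, 245/8)
obs 4: x=-3/2 → posterior Inverse-Gamma(8, 183/4)
obs 5: x=4 → posterior Inverse-Gamma(17/2, 183/4)
obs 6: x=-7/4 → posterior Inverse-Gamma(9, 1993/32)

k = 2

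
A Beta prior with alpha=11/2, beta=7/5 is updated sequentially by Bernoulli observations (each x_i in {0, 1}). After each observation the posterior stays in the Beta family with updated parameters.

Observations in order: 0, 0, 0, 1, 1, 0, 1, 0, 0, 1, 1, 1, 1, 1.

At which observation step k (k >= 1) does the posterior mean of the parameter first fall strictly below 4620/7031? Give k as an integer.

k = 2

obs 1: x=0 → posterior Beta(11/2, 12/5)
obs 2: x=0 → posterior Beta(11/2, 17/5)
obs 3: x=0 → posterior Beta(11/2, 22/5)
obs 4: x=1 → posterior Beta(13/2, 22/5)
obs 5: x=1 → posterior Beta(15/2, 22/5)
obs 6: x=0 → posterior Beta(15/2, 27/5)
obs 7: x=1 → posterior Beta(17/2, 27/5)
obs 8: x=0 → posterior Beta(17/2, 32/5)
obs 9: x=0 → posterior Beta(17/2, 37/5)
obs 10: x=1 → posterior Beta(19/2, 37/5)
obs 11: x=1 → posterior Beta(21/2, 37/5)
obs 12: x=1 → posterior Beta(23/2, 37/5)
obs 13: x=1 → posterior Beta(25/2, 37/5)
obs 14: x=1 → posterior Beta(27/2, 37/5)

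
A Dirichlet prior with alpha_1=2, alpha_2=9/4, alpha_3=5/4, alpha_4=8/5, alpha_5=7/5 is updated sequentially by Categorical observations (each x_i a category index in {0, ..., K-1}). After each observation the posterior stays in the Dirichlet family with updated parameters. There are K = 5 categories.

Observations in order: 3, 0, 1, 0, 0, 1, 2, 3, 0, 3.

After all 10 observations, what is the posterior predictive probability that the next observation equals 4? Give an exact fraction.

14/185

obs 1: x=3 → posterior Dirichlet(2, 9/4, 5/4, 13/5, 7/5)
obs 2: x=0 → posterior Dirichlet(3, 9/4, 5/4, 13/5, 7/5)
obs 3: x=1 → posterior Dirichlet(3, 13/4, 5/4, 13/5, 7/5)
obs 4: x=0 → posterior Dirichlet(4, 13/4, 5/4, 13/5, 7/5)
obs 5: x=0 → posterior Dirichlet(5, 13/4, 5/4, 13/5, 7/5)
obs 6: x=1 → posterior Dirichlet(5, 17/4, 5/4, 13/5, 7/5)
obs 7: x=2 → posterior Dirichlet(5, 17/4, 9/4, 13/5, 7/5)
obs 8: x=3 → posterior Dirichlet(5, 17/4, 9/4, 18/5, 7/5)
obs 9: x=0 → posterior Dirichlet(6, 17/4, 9/4, 18/5, 7/5)
obs 10: x=3 → posterior Dirichlet(6, 17/4, 9/4, 23/5, 7/5)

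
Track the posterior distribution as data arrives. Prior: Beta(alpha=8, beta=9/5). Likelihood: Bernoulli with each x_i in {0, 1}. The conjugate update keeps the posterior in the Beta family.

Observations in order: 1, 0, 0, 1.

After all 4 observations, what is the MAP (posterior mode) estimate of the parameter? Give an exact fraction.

45/59

obs 1: x=1 → posterior Beta(9, 9/5)
obs 2: x=0 → posterior Beta(9, 14/5)
obs 3: x=0 → posterior Beta(9, 19/5)
obs 4: x=1 → posterior Beta(10, 19/5)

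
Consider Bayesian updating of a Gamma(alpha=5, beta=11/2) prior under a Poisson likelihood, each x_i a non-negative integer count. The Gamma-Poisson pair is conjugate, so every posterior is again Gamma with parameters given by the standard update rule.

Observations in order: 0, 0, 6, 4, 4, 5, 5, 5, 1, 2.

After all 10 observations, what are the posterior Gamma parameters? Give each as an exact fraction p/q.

alpha=37, beta=31/2

obs 1: x=0 → posterior Gamma(5, 13/2)
obs 2: x=0 → posterior Gamma(5, 15/2)
obs 3: x=6 → posterior Gamma(11, 17/2)
obs 4: x=4 → posterior Gamma(15, 19/2)
obs 5: x=4 → posterior Gamma(19, 21/2)
obs 6: x=5 → posterior Gamma(24, 23/2)
obs 7: x=5 → posterior Gamma(29, 25/2)
obs 8: x=5 → posterior Gamma(34, 27/2)
obs 9: x=1 → posterior Gamma(35, 29/2)
obs 10: x=2 → posterior Gamma(37, 31/2)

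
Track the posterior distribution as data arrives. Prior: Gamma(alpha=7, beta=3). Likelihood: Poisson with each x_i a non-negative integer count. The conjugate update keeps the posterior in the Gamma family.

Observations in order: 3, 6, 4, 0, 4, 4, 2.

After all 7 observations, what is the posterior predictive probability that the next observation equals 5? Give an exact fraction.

25296000000000000000000000000000000/255476698618765889551019445759400441

obs 1: x=3 → posterior Gamma(10, 4)
obs 2: x=6 → posterior Gamma(16, 5)
obs 3: x=4 → posterior Gamma(20, 6)
obs 4: x=0 → posterior Gamma(20, 7)
obs 5: x=4 → posterior Gamma(24, 8)
obs 6: x=4 → posterior Gamma(28, 9)
obs 7: x=2 → posterior Gamma(30, 10)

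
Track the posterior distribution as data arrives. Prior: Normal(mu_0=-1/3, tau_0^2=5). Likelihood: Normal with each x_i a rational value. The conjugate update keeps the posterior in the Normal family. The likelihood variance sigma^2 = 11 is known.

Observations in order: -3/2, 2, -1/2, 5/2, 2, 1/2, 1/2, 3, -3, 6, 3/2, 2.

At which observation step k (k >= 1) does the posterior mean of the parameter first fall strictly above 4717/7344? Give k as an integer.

k = 8

obs 1: x=-3/2 → posterior Normal(-67/96, 55/16)
obs 2: x=2 → posterior Normal(-1/18, 55/21)
obs 3: x=-1/2 → posterior Normal(-11/78, 55/26)
obs 4: x=5/2 → posterior Normal(53/186, 55/31)
obs 5: x=2 → posterior Normal(113/216, 55/36)
obs 6: x=1/2 → posterior Normal(64/123, 55/41)
obs 7: x=1/2 → posterior Normal(143/276, 55/46)
obs 8: x=3 → posterior Normal(233/306, 55/51)
obs 9: x=-3 → posterior Normal(143/336, 55/56)
obs 10: x=6 → posterior Normal(323/366, 55/61)
obs 11: x=3/2 → posterior Normal(92/99, 5/6)
obs 12: x=2 → posterior Normal(214/213, 55/71)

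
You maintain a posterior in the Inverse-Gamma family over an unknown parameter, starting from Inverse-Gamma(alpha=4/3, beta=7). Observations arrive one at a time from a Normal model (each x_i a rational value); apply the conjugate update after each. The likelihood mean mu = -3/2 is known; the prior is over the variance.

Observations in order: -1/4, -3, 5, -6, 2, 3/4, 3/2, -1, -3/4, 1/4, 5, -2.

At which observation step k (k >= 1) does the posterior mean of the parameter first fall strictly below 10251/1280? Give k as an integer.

k = 2

obs 1: x=-1/4 → posterior Inverse-Gamma(11/6, 249/32)
obs 2: x=-3 → posterior Inverse-Gamma(7/3, 285/32)
obs 3: x=5 → posterior Inverse-Gamma(17/6, 961/32)
obs 4: x=-6 → posterior Inverse-Gamma(10/3, 1285/32)
obs 5: x=2 → posterior Inverse-Gamma(23/6, 1481/32)
obs 6: x=3/4 → posterior Inverse-Gamma(13/3, 781/16)
obs 7: x=3/2 → posterior Inverse-Gamma(29/6, 853/16)
obs 8: x=-1 → posterior Inverse-Gamma(16/3, 855/16)
obs 9: x=-3/4 → posterior Inverse-Gamma(35/6, 1719/32)
obs 10: x=1/4 → posterior Inverse-Gamma(19/3, 221/4)
obs 11: x=5 → posterior Inverse-Gamma(41/6, 611/8)
obs 12: x=-2 → posterior Inverse-Gamma(22/3, 153/2)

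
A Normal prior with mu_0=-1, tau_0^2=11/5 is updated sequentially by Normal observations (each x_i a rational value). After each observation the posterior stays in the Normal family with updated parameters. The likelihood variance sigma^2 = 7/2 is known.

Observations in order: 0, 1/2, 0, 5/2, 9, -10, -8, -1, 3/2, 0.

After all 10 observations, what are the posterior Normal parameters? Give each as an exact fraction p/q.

obs 1: x=0 → posterior Normal(-35/57, 77/57)
obs 2: x=1/2 → posterior Normal(-24/79, 77/79)
obs 3: x=0 → posterior Normal(-24/101, 77/101)
obs 4: x=5/2 → posterior Normal(31/123, 77/123)
obs 5: x=9 → posterior Normal(229/145, 77/145)
obs 6: x=-10 → posterior Normal(9/167, 77/167)
obs 7: x=-8 → posterior Normal(-167/189, 11/27)
obs 8: x=-1 → posterior Normal(-189/211, 77/211)
obs 9: x=3/2 → posterior Normal(-156/233, 77/233)
obs 10: x=0 → posterior Normal(-52/85, 77/255)

mu_0=-52/85, tau_0^2=77/255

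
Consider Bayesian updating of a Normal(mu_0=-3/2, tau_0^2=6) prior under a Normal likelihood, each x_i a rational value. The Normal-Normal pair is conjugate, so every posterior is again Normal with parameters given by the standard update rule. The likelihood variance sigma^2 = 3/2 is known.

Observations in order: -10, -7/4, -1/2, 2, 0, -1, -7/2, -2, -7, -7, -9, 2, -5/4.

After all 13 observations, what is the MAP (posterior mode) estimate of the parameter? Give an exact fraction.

obs 1: x=-10 → posterior Normal(-83/10, 6/5)
obs 2: x=-7/4 → posterior Normal(-97/18, 2/3)
obs 3: x=-1/2 → posterior Normal(-101/26, 6/13)
obs 4: x=2 → posterior Normal(-5/2, 6/17)
obs 5: x=0 → posterior Normal(-85/42, 2/7)
obs 6: x=-1 → posterior Normal(-93/50, 6/25)
obs 7: x=-7/2 → posterior Normal(-121/58, 6/29)
obs 8: x=-2 → posterior Normal(-137/66, 2/11)
obs 9: x=-7 → posterior Normal(-193/74, 6/37)
obs 10: x=-7 → posterior Normal(-249/82, 6/41)
obs 11: x=-9 → posterior Normal(-107/30, 2/15)
obs 12: x=2 → posterior Normal(-305/98, 6/49)
obs 13: x=-5/4 → posterior Normal(-315/106, 6/53)

-315/106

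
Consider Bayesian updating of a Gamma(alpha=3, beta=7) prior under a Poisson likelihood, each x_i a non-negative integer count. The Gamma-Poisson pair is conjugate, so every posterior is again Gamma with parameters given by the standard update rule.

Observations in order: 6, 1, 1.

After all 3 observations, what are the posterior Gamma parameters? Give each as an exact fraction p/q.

alpha=11, beta=10

obs 1: x=6 → posterior Gamma(9, 8)
obs 2: x=1 → posterior Gamma(10, 9)
obs 3: x=1 → posterior Gamma(11, 10)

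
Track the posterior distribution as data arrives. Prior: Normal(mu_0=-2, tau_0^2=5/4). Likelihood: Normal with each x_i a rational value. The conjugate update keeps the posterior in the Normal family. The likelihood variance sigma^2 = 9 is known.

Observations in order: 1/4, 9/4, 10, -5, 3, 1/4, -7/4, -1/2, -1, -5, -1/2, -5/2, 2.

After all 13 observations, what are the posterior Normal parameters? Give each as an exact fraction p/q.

obs 1: x=1/4 → posterior Normal(-283/164, 45/41)
obs 2: x=9/4 → posterior Normal(-119/92, 45/46)
obs 3: x=10 → posterior Normal(-19/102, 15/17)
obs 4: x=-5 → posterior Normal(-69/112, 45/56)
obs 5: x=3 → posterior Normal(-39/122, 45/61)
obs 6: x=1/4 → posterior Normal(-73/264, 15/22)
obs 7: x=-7/4 → posterior Normal(-27/71, 45/71)
obs 8: x=-1/2 → posterior Normal(-59/152, 45/76)
obs 9: x=-1 → posterior Normal(-23/54, 5/9)
obs 10: x=-5 → posterior Normal(-119/172, 45/86)
obs 11: x=-1/2 → posterior Normal(-62/91, 45/91)
obs 12: x=-5/2 → posterior Normal(-149/192, 15/32)
obs 13: x=2 → posterior Normal(-129/202, 45/101)

mu_0=-129/202, tau_0^2=45/101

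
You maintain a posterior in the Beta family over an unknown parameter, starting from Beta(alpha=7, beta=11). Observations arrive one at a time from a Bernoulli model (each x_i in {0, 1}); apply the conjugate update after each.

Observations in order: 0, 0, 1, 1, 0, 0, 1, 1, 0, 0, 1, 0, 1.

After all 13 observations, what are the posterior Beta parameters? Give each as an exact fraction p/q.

alpha=13, beta=18

obs 1: x=0 → posterior Beta(7, 12)
obs 2: x=0 → posterior Beta(7, 13)
obs 3: x=1 → posterior Beta(8, 13)
obs 4: x=1 → posterior Beta(9, 13)
obs 5: x=0 → posterior Beta(9, 14)
obs 6: x=0 → posterior Beta(9, 15)
obs 7: x=1 → posterior Beta(10, 15)
obs 8: x=1 → posterior Beta(11, 15)
obs 9: x=0 → posterior Beta(11, 16)
obs 10: x=0 → posterior Beta(11, 17)
obs 11: x=1 → posterior Beta(12, 17)
obs 12: x=0 → posterior Beta(12, 18)
obs 13: x=1 → posterior Beta(13, 18)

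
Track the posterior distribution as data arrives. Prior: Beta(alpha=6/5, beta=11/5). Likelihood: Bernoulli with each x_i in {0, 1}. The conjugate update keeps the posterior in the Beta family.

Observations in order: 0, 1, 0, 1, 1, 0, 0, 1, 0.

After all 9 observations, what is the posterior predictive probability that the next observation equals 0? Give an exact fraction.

obs 1: x=0 → posterior Beta(6/5, 16/5)
obs 2: x=1 → posterior Beta(11/5, 16/5)
obs 3: x=0 → posterior Beta(11/5, 21/5)
obs 4: x=1 → posterior Beta(16/5, 21/5)
obs 5: x=1 → posterior Beta(21/5, 21/5)
obs 6: x=0 → posterior Beta(21/5, 26/5)
obs 7: x=0 → posterior Beta(21/5, 31/5)
obs 8: x=1 → posterior Beta(26/5, 31/5)
obs 9: x=0 → posterior Beta(26/5, 36/5)

18/31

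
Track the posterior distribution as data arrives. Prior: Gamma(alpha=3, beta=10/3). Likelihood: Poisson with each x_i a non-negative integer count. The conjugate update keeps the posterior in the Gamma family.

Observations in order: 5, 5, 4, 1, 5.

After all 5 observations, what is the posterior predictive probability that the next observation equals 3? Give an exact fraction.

2206235194535111077129840850830078125/10569363237644571065871405693037182976

obs 1: x=5 → posterior Gamma(8, 13/3)
obs 2: x=5 → posterior Gamma(13, 16/3)
obs 3: x=4 → posterior Gamma(17, 19/3)
obs 4: x=1 → posterior Gamma(18, 22/3)
obs 5: x=5 → posterior Gamma(23, 25/3)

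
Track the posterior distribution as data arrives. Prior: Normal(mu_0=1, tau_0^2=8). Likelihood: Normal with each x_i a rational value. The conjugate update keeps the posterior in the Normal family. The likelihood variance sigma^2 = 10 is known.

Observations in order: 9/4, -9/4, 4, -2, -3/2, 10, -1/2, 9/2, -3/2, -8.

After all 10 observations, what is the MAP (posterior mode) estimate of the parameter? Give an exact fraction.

obs 1: x=9/4 → posterior Normal(14/9, 40/9)
obs 2: x=-9/4 → posterior Normal(5/13, 40/13)
obs 3: x=4 → posterior Normal(21/17, 40/17)
obs 4: x=-2 → posterior Normal(13/21, 40/21)
obs 5: x=-3/2 → posterior Normal(7/25, 8/5)
obs 6: x=10 → posterior Normal(47/29, 40/29)
obs 7: x=-1/2 → posterior Normal(15/11, 40/33)
obs 8: x=9/2 → posterior Normal(63/37, 40/37)
obs 9: x=-3/2 → posterior Normal(57/41, 40/41)
obs 10: x=-8 → posterior Normal(5/9, 8/9)

5/9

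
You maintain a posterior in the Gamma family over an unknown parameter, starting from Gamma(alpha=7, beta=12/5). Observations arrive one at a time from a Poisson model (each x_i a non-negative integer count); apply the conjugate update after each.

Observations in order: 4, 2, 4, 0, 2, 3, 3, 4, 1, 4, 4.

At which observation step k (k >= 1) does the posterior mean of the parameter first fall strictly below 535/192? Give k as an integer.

obs 1: x=4 → posterior Gamma(11, 17/5)
obs 2: x=2 → posterior Gamma(13, 22/5)
obs 3: x=4 → posterior Gamma(17, 27/5)
obs 4: x=0 → posterior Gamma(17, 32/5)
obs 5: x=2 → posterior Gamma(19, 37/5)
obs 6: x=3 → posterior Gamma(22, 42/5)
obs 7: x=3 → posterior Gamma(25, 47/5)
obs 8: x=4 → posterior Gamma(29, 52/5)
obs 9: x=1 → posterior Gamma(30, 57/5)
obs 10: x=4 → posterior Gamma(34, 62/5)
obs 11: x=4 → posterior Gamma(38, 67/5)

k = 4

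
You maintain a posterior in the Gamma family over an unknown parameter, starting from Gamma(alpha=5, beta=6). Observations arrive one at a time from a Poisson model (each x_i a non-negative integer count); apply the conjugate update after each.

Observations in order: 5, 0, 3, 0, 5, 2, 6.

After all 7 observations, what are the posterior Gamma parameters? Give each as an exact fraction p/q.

alpha=26, beta=13

obs 1: x=5 → posterior Gamma(10, 7)
obs 2: x=0 → posterior Gamma(10, 8)
obs 3: x=3 → posterior Gamma(13, 9)
obs 4: x=0 → posterior Gamma(13, 10)
obs 5: x=5 → posterior Gamma(18, 11)
obs 6: x=2 → posterior Gamma(20, 12)
obs 7: x=6 → posterior Gamma(26, 13)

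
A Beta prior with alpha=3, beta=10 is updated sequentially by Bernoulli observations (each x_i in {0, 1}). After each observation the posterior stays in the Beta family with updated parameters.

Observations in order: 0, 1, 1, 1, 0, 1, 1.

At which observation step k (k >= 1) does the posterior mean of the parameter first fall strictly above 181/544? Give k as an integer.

k = 4

obs 1: x=0 → posterior Beta(3, 11)
obs 2: x=1 → posterior Beta(4, 11)
obs 3: x=1 → posterior Beta(5, 11)
obs 4: x=1 → posterior Beta(6, 11)
obs 5: x=0 → posterior Beta(6, 12)
obs 6: x=1 → posterior Beta(7, 12)
obs 7: x=1 → posterior Beta(8, 12)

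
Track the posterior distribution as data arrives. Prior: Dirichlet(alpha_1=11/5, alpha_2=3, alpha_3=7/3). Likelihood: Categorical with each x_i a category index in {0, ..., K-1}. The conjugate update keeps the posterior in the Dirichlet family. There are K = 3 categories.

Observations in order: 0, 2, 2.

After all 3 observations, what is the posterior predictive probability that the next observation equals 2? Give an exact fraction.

obs 1: x=0 → posterior Dirichlet(16/5, 3, 7/3)
obs 2: x=2 → posterior Dirichlet(16/5, 3, 10/3)
obs 3: x=2 → posterior Dirichlet(16/5, 3, 13/3)

65/158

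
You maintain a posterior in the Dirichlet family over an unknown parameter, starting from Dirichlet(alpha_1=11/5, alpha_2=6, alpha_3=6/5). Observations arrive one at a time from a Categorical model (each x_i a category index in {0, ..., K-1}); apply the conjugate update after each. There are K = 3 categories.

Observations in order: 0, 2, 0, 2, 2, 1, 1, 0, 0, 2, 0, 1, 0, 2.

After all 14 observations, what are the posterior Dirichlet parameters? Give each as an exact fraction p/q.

obs 1: x=0 → posterior Dirichlet(16/5, 6, 6/5)
obs 2: x=2 → posterior Dirichlet(16/5, 6, 11/5)
obs 3: x=0 → posterior Dirichlet(21/5, 6, 11/5)
obs 4: x=2 → posterior Dirichlet(21/5, 6, 16/5)
obs 5: x=2 → posterior Dirichlet(21/5, 6, 21/5)
obs 6: x=1 → posterior Dirichlet(21/5, 7, 21/5)
obs 7: x=1 → posterior Dirichlet(21/5, 8, 21/5)
obs 8: x=0 → posterior Dirichlet(26/5, 8, 21/5)
obs 9: x=0 → posterior Dirichlet(31/5, 8, 21/5)
obs 10: x=2 → posterior Dirichlet(31/5, 8, 26/5)
obs 11: x=0 → posterior Dirichlet(36/5, 8, 26/5)
obs 12: x=1 → posterior Dirichlet(36/5, 9, 26/5)
obs 13: x=0 → posterior Dirichlet(41/5, 9, 26/5)
obs 14: x=2 → posterior Dirichlet(41/5, 9, 31/5)

alpha_1=41/5, alpha_2=9, alpha_3=31/5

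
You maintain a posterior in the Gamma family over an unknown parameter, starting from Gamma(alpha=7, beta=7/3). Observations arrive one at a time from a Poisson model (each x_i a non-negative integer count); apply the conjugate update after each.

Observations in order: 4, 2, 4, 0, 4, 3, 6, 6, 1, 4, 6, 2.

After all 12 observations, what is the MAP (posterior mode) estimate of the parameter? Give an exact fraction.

obs 1: x=4 → posterior Gamma(11, 10/3)
obs 2: x=2 → posterior Gamma(13, 13/3)
obs 3: x=4 → posterior Gamma(17, 16/3)
obs 4: x=0 → posterior Gamma(17, 19/3)
obs 5: x=4 → posterior Gamma(21, 22/3)
obs 6: x=3 → posterior Gamma(24, 25/3)
obs 7: x=6 → posterior Gamma(30, 28/3)
obs 8: x=6 → posterior Gamma(36, 31/3)
obs 9: x=1 → posterior Gamma(37, 34/3)
obs 10: x=4 → posterior Gamma(41, 37/3)
obs 11: x=6 → posterior Gamma(47, 40/3)
obs 12: x=2 → posterior Gamma(49, 43/3)

144/43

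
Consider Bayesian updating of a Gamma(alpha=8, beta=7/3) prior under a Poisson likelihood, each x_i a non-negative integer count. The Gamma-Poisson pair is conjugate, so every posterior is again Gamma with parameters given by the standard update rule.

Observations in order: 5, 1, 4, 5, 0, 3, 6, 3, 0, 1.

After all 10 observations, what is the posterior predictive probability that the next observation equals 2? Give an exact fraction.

obs 1: x=5 → posterior Gamma(13, 10/3)
obs 2: x=1 → posterior Gamma(14, 13/3)
obs 3: x=4 → posterior Gamma(18, 16/3)
obs 4: x=5 → posterior Gamma(23, 19/3)
obs 5: x=0 → posterior Gamma(23, 22/3)
obs 6: x=3 → posterior Gamma(26, 25/3)
obs 7: x=6 → posterior Gamma(32, 28/3)
obs 8: x=3 → posterior Gamma(35, 31/3)
obs 9: x=0 → posterior Gamma(35, 34/3)
obs 10: x=1 → posterior Gamma(36, 37/3)

854965931418000456540344736965662468636319082752986154843877/3777893186295716170956800000000000000000000000000000000000000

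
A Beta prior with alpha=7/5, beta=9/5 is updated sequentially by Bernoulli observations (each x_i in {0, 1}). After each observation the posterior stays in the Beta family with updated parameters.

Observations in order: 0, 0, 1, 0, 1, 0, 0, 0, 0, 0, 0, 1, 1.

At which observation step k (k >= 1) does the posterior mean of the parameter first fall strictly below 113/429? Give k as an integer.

obs 1: x=0 → posterior Beta(7/5, 14/5)
obs 2: x=0 → posterior Beta(7/5, 19/5)
obs 3: x=1 → posterior Beta(12/5, 19/5)
obs 4: x=0 → posterior Beta(12/5, 24/5)
obs 5: x=1 → posterior Beta(17/5, 24/5)
obs 6: x=0 → posterior Beta(17/5, 29/5)
obs 7: x=0 → posterior Beta(17/5, 34/5)
obs 8: x=0 → posterior Beta(17/5, 39/5)
obs 9: x=0 → posterior Beta(17/5, 44/5)
obs 10: x=0 → posterior Beta(17/5, 49/5)
obs 11: x=0 → posterior Beta(17/5, 54/5)
obs 12: x=1 → posterior Beta(22/5, 54/5)
obs 13: x=1 → posterior Beta(27/5, 54/5)

k = 10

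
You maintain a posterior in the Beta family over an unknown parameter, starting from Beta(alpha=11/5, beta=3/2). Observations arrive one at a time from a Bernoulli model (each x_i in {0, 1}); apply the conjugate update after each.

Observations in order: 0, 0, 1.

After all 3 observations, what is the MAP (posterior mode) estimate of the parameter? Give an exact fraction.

obs 1: x=0 → posterior Beta(11/5, 5/2)
obs 2: x=0 → posterior Beta(11/5, 7/2)
obs 3: x=1 → posterior Beta(16/5, 7/2)

22/47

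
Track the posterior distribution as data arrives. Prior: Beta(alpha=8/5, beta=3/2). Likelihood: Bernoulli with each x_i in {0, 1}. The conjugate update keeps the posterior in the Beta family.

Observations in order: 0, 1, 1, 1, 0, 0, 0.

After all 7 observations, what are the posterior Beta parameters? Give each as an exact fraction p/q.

obs 1: x=0 → posterior Beta(8/5, 5/2)
obs 2: x=1 → posterior Beta(13/5, 5/2)
obs 3: x=1 → posterior Beta(18/5, 5/2)
obs 4: x=1 → posterior Beta(23/5, 5/2)
obs 5: x=0 → posterior Beta(23/5, 7/2)
obs 6: x=0 → posterior Beta(23/5, 9/2)
obs 7: x=0 → posterior Beta(23/5, 11/2)

alpha=23/5, beta=11/2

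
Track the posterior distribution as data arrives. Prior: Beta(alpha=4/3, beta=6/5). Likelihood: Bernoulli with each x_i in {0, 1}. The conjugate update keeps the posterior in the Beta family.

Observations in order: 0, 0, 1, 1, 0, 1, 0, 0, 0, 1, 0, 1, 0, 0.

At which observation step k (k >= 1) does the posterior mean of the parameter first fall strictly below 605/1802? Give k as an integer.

k = 2

obs 1: x=0 → posterior Beta(4/3, 11/5)
obs 2: x=0 → posterior Beta(4/3, 16/5)
obs 3: x=1 → posterior Beta(7/3, 16/5)
obs 4: x=1 → posterior Beta(10/3, 16/5)
obs 5: x=0 → posterior Beta(10/3, 21/5)
obs 6: x=1 → posterior Beta(13/3, 21/5)
obs 7: x=0 → posterior Beta(13/3, 26/5)
obs 8: x=0 → posterior Beta(13/3, 31/5)
obs 9: x=0 → posterior Beta(13/3, 36/5)
obs 10: x=1 → posterior Beta(16/3, 36/5)
obs 11: x=0 → posterior Beta(16/3, 41/5)
obs 12: x=1 → posterior Beta(19/3, 41/5)
obs 13: x=0 → posterior Beta(19/3, 46/5)
obs 14: x=0 → posterior Beta(19/3, 51/5)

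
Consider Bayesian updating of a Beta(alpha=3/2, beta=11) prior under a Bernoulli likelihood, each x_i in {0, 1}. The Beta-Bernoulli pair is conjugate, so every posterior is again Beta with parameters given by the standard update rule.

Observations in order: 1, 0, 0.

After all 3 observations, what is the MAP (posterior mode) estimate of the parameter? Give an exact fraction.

obs 1: x=1 → posterior Beta(5/2, 11)
obs 2: x=0 → posterior Beta(5/2, 12)
obs 3: x=0 → posterior Beta(5/2, 13)

1/9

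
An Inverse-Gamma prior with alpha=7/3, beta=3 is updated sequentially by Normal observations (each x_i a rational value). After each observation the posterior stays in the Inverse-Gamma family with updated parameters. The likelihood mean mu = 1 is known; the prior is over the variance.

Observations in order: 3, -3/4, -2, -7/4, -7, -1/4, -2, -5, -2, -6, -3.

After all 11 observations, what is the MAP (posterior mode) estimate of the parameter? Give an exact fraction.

obs 1: x=3 → posterior Inverse-Gamma(17/6, 5)
obs 2: x=-3/4 → posterior Inverse-Gamma(10/3, 209/32)
obs 3: x=-2 → posterior Inverse-Gamma(23/6, 353/32)
obs 4: x=-7/4 → posterior Inverse-Gamma(13/3, 237/16)
obs 5: x=-7 → posterior Inverse-Gamma(29/6, 749/16)
obs 6: x=-1/4 → posterior Inverse-Gamma(16/3, 1523/32)
obs 7: x=-2 → posterior Inverse-Gamma(35/6, 1667/32)
obs 8: x=-5 → posterior Inverse-Gamma(19/3, 2243/32)
obs 9: x=-2 → posterior Inverse-Gamma(41/6, 2387/32)
obs 10: x=-6 → posterior Inverse-Gamma(22/3, 3171/32)
obs 11: x=-3 → posterior Inverse-Gamma(47/6, 3427/32)

10281/848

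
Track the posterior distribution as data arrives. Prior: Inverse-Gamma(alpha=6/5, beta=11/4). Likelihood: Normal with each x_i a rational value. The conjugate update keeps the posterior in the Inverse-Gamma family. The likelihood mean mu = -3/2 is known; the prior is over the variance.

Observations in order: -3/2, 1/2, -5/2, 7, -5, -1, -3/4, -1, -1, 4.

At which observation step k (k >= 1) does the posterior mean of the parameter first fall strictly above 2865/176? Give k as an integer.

k = 4

obs 1: x=-3/2 → posterior Inverse-Gamma(17/10, 11/4)
obs 2: x=1/2 → posterior Inverse-Gamma(11/5, 19/4)
obs 3: x=-5/2 → posterior Inverse-Gamma(27/10, 21/4)
obs 4: x=7 → posterior Inverse-Gamma(16/5, 331/8)
obs 5: x=-5 → posterior Inverse-Gamma(37/10, 95/2)
obs 6: x=-1 → posterior Inverse-Gamma(21/5, 381/8)
obs 7: x=-3/4 → posterior Inverse-Gamma(47/10, 1533/32)
obs 8: x=-1 → posterior Inverse-Gamma(26/5, 1537/32)
obs 9: x=-1 → posterior Inverse-Gamma(57/10, 1541/32)
obs 10: x=4 → posterior Inverse-Gamma(31/5, 2025/32)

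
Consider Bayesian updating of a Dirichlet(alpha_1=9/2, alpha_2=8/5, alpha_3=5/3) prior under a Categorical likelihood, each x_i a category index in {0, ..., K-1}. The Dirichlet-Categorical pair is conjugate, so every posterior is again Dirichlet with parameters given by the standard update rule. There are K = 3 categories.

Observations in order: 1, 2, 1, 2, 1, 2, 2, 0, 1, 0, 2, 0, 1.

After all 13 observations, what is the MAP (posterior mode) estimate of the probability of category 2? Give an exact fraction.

obs 1: x=1 → posterior Dirichlet(9/2, 13/5, 5/3)
obs 2: x=2 → posterior Dirichlet(9/2, 13/5, 8/3)
obs 3: x=1 → posterior Dirichlet(9/2, 18/5, 8/3)
obs 4: x=2 → posterior Dirichlet(9/2, 18/5, 11/3)
obs 5: x=1 → posterior Dirichlet(9/2, 23/5, 11/3)
obs 6: x=2 → posterior Dirichlet(9/2, 23/5, 14/3)
obs 7: x=2 → posterior Dirichlet(9/2, 23/5, 17/3)
obs 8: x=0 → posterior Dirichlet(11/2, 23/5, 17/3)
obs 9: x=1 → posterior Dirichlet(11/2, 28/5, 17/3)
obs 10: x=0 → posterior Dirichlet(13/2, 28/5, 17/3)
obs 11: x=2 → posterior Dirichlet(13/2, 28/5, 20/3)
obs 12: x=0 → posterior Dirichlet(15/2, 28/5, 20/3)
obs 13: x=1 → posterior Dirichlet(15/2, 33/5, 20/3)

170/533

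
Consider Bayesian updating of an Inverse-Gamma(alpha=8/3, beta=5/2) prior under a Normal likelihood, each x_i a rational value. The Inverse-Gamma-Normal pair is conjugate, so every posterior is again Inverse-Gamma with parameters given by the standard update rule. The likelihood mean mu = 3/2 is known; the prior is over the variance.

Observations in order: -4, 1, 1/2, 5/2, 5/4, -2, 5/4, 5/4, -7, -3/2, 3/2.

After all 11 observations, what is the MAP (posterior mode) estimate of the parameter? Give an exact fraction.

6297/880

obs 1: x=-4 → posterior Inverse-Gamma(19/6, 141/8)
obs 2: x=1 → posterior Inverse-Gamma(11/3, 71/4)
obs 3: x=1/2 → posterior Inverse-Gamma(25/6, 73/4)
obs 4: x=5/2 → posterior Inverse-Gamma(14/3, 75/4)
obs 5: x=5/4 → posterior Inverse-Gamma(31/6, 601/32)
obs 6: x=-2 → posterior Inverse-Gamma(17/3, 797/32)
obs 7: x=5/4 → posterior Inverse-Gamma(37/6, 399/16)
obs 8: x=5/4 → posterior Inverse-Gamma(20/3, 799/32)
obs 9: x=-7 → posterior Inverse-Gamma(43/6, 1955/32)
obs 10: x=-3/2 → posterior Inverse-Gamma(23/3, 2099/32)
obs 11: x=3/2 → posterior Inverse-Gamma(49/6, 2099/32)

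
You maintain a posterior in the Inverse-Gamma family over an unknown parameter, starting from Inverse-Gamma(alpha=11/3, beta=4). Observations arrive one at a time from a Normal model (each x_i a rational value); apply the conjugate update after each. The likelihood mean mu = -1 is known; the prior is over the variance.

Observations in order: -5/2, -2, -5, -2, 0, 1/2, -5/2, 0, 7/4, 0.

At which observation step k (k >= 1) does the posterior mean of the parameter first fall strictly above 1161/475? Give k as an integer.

k = 3

obs 1: x=-5/2 → posterior Inverse-Gamma(25/6, 41/8)
obs 2: x=-2 → posterior Inverse-Gamma(14/3, 45/8)
obs 3: x=-5 → posterior Inverse-Gamma(31/6, 109/8)
obs 4: x=-2 → posterior Inverse-Gamma(17/3, 113/8)
obs 5: x=0 → posterior Inverse-Gamma(37/6, 117/8)
obs 6: x=1/2 → posterior Inverse-Gamma(20/3, 63/4)
obs 7: x=-5/2 → posterior Inverse-Gamma(43/6, 135/8)
obs 8: x=0 → posterior Inverse-Gamma(23/3, 139/8)
obs 9: x=7/4 → posterior Inverse-Gamma(49/6, 677/32)
obs 10: x=0 → posterior Inverse-Gamma(26/3, 693/32)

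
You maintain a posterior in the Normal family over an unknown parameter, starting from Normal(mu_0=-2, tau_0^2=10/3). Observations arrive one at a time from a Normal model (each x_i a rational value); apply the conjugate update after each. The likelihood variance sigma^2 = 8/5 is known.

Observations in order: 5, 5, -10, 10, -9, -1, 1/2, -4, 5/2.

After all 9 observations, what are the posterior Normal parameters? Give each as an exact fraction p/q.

mu_0=-49/237, tau_0^2=40/237

obs 1: x=5 → posterior Normal(101/37, 40/37)
obs 2: x=5 → posterior Normal(113/31, 20/31)
obs 3: x=-10 → posterior Normal(-8/29, 40/87)
obs 4: x=10 → posterior Normal(113/56, 5/14)
obs 5: x=-9 → posterior Normal(1/137, 40/137)
obs 6: x=-1 → posterior Normal(-4/27, 20/81)
obs 7: x=1/2 → posterior Normal(-23/374, 40/187)
obs 8: x=-4 → posterior Normal(-223/424, 10/53)
obs 9: x=5/2 → posterior Normal(-49/237, 40/237)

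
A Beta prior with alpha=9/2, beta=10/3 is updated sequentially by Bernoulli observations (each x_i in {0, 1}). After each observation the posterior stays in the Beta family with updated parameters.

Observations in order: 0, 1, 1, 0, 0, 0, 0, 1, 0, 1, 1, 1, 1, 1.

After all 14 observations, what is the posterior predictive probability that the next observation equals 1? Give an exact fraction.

obs 1: x=0 → posterior Beta(9/2, 13/3)
obs 2: x=1 → posterior Beta(11/2, 13/3)
obs 3: x=1 → posterior Beta(13/2, 13/3)
obs 4: x=0 → posterior Beta(13/2, 16/3)
obs 5: x=0 → posterior Beta(13/2, 19/3)
obs 6: x=0 → posterior Beta(13/2, 22/3)
obs 7: x=0 → posterior Beta(13/2, 25/3)
obs 8: x=1 → posterior Beta(15/2, 25/3)
obs 9: x=0 → posterior Beta(15/2, 28/3)
obs 10: x=1 → posterior Beta(17/2, 28/3)
obs 11: x=1 → posterior Beta(19/2, 28/3)
obs 12: x=1 → posterior Beta(21/2, 28/3)
obs 13: x=1 → posterior Beta(23/2, 28/3)
obs 14: x=1 → posterior Beta(25/2, 28/3)

75/131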